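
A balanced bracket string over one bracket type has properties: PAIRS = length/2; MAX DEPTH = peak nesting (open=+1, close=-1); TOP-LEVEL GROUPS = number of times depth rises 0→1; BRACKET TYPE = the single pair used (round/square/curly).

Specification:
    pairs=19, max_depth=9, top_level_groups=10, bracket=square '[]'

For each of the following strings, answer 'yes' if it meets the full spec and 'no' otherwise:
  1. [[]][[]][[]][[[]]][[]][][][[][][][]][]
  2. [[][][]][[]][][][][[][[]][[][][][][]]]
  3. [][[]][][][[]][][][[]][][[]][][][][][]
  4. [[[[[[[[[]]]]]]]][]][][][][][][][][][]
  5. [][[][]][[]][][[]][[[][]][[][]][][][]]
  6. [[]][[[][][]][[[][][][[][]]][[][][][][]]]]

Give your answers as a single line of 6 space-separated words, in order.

Answer: no no no yes no no

Derivation:
String 1 '[[]][[]][[]][[[]]][[]][][][[][][][]][]': depth seq [1 2 1 0 1 2 1 0 1 2 1 0 1 2 3 2 1 0 1 2 1 0 1 0 1 0 1 2 1 2 1 2 1 2 1 0 1 0]
  -> pairs=19 depth=3 groups=9 -> no
String 2 '[[][][]][[]][][][][[][[]][[][][][][]]]': depth seq [1 2 1 2 1 2 1 0 1 2 1 0 1 0 1 0 1 0 1 2 1 2 3 2 1 2 3 2 3 2 3 2 3 2 3 2 1 0]
  -> pairs=19 depth=3 groups=6 -> no
String 3 '[][[]][][][[]][][][[]][][[]][][][][][]': depth seq [1 0 1 2 1 0 1 0 1 0 1 2 1 0 1 0 1 0 1 2 1 0 1 0 1 2 1 0 1 0 1 0 1 0 1 0 1 0]
  -> pairs=19 depth=2 groups=15 -> no
String 4 '[[[[[[[[[]]]]]]]][]][][][][][][][][][]': depth seq [1 2 3 4 5 6 7 8 9 8 7 6 5 4 3 2 1 2 1 0 1 0 1 0 1 0 1 0 1 0 1 0 1 0 1 0 1 0]
  -> pairs=19 depth=9 groups=10 -> yes
String 5 '[][[][]][[]][][[]][[[][]][[][]][][][]]': depth seq [1 0 1 2 1 2 1 0 1 2 1 0 1 0 1 2 1 0 1 2 3 2 3 2 1 2 3 2 3 2 1 2 1 2 1 2 1 0]
  -> pairs=19 depth=3 groups=6 -> no
String 6 '[[]][[[][][]][[[][][][[][]]][[][][][][]]]]': depth seq [1 2 1 0 1 2 3 2 3 2 3 2 1 2 3 4 3 4 3 4 3 4 5 4 5 4 3 2 3 4 3 4 3 4 3 4 3 4 3 2 1 0]
  -> pairs=21 depth=5 groups=2 -> no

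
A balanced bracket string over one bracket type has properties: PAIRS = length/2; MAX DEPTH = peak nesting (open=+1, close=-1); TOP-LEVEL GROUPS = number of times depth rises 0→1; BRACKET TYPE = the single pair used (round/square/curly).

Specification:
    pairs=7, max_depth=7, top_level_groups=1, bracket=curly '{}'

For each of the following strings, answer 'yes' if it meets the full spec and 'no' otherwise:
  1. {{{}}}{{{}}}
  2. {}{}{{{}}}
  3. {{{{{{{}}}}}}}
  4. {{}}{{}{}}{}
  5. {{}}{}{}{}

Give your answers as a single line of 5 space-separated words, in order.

String 1 '{{{}}}{{{}}}': depth seq [1 2 3 2 1 0 1 2 3 2 1 0]
  -> pairs=6 depth=3 groups=2 -> no
String 2 '{}{}{{{}}}': depth seq [1 0 1 0 1 2 3 2 1 0]
  -> pairs=5 depth=3 groups=3 -> no
String 3 '{{{{{{{}}}}}}}': depth seq [1 2 3 4 5 6 7 6 5 4 3 2 1 0]
  -> pairs=7 depth=7 groups=1 -> yes
String 4 '{{}}{{}{}}{}': depth seq [1 2 1 0 1 2 1 2 1 0 1 0]
  -> pairs=6 depth=2 groups=3 -> no
String 5 '{{}}{}{}{}': depth seq [1 2 1 0 1 0 1 0 1 0]
  -> pairs=5 depth=2 groups=4 -> no

Answer: no no yes no no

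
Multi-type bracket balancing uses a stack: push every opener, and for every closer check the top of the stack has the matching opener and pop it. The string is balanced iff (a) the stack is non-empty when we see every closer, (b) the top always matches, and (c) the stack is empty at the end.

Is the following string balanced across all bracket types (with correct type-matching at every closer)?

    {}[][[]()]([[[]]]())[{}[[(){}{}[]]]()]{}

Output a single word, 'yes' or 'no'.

Answer: yes

Derivation:
pos 0: push '{'; stack = {
pos 1: '}' matches '{'; pop; stack = (empty)
pos 2: push '['; stack = [
pos 3: ']' matches '['; pop; stack = (empty)
pos 4: push '['; stack = [
pos 5: push '['; stack = [[
pos 6: ']' matches '['; pop; stack = [
pos 7: push '('; stack = [(
pos 8: ')' matches '('; pop; stack = [
pos 9: ']' matches '['; pop; stack = (empty)
pos 10: push '('; stack = (
pos 11: push '['; stack = ([
pos 12: push '['; stack = ([[
pos 13: push '['; stack = ([[[
pos 14: ']' matches '['; pop; stack = ([[
pos 15: ']' matches '['; pop; stack = ([
pos 16: ']' matches '['; pop; stack = (
pos 17: push '('; stack = ((
pos 18: ')' matches '('; pop; stack = (
pos 19: ')' matches '('; pop; stack = (empty)
pos 20: push '['; stack = [
pos 21: push '{'; stack = [{
pos 22: '}' matches '{'; pop; stack = [
pos 23: push '['; stack = [[
pos 24: push '['; stack = [[[
pos 25: push '('; stack = [[[(
pos 26: ')' matches '('; pop; stack = [[[
pos 27: push '{'; stack = [[[{
pos 28: '}' matches '{'; pop; stack = [[[
pos 29: push '{'; stack = [[[{
pos 30: '}' matches '{'; pop; stack = [[[
pos 31: push '['; stack = [[[[
pos 32: ']' matches '['; pop; stack = [[[
pos 33: ']' matches '['; pop; stack = [[
pos 34: ']' matches '['; pop; stack = [
pos 35: push '('; stack = [(
pos 36: ')' matches '('; pop; stack = [
pos 37: ']' matches '['; pop; stack = (empty)
pos 38: push '{'; stack = {
pos 39: '}' matches '{'; pop; stack = (empty)
end: stack empty → VALID
Verdict: properly nested → yes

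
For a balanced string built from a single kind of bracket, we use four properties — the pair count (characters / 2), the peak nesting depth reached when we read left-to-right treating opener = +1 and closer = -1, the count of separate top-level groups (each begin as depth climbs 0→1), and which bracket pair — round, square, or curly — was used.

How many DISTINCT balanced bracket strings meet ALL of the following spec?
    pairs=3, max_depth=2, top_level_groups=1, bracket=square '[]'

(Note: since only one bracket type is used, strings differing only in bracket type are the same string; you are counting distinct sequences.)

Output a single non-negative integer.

Answer: 1

Derivation:
Spec: pairs=3 depth=2 groups=1
Count(depth <= 2) = 1
Count(depth <= 1) = 0
Count(depth == 2) = 1 - 0 = 1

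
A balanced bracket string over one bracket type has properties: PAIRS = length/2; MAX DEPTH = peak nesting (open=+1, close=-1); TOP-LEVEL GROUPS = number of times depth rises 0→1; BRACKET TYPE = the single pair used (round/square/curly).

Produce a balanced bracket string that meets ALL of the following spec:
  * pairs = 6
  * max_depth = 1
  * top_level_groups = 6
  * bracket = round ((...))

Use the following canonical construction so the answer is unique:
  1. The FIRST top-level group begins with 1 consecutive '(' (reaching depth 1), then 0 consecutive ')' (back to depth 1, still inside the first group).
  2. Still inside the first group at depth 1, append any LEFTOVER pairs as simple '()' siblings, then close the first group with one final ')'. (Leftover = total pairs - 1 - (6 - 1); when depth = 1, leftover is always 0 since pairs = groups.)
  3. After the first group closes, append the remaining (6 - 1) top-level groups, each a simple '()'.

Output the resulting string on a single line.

Answer: ()()()()()()

Derivation:
Spec: pairs=6 depth=1 groups=6
Leftover pairs = 6 - 1 - (6-1) = 0
First group: deep chain of depth 1 + 0 sibling pairs
Remaining 5 groups: simple '()' each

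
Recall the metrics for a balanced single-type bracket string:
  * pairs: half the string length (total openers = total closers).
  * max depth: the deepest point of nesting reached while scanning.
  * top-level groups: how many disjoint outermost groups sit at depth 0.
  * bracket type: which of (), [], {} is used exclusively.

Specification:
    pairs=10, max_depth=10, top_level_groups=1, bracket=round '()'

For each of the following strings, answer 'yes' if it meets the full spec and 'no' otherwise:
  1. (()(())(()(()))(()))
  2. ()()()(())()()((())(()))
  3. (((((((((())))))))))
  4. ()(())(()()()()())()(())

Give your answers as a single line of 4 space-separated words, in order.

String 1 '(()(())(()(()))(()))': depth seq [1 2 1 2 3 2 1 2 3 2 3 4 3 2 1 2 3 2 1 0]
  -> pairs=10 depth=4 groups=1 -> no
String 2 '()()()(())()()((())(()))': depth seq [1 0 1 0 1 0 1 2 1 0 1 0 1 0 1 2 3 2 1 2 3 2 1 0]
  -> pairs=12 depth=3 groups=7 -> no
String 3 '(((((((((())))))))))': depth seq [1 2 3 4 5 6 7 8 9 10 9 8 7 6 5 4 3 2 1 0]
  -> pairs=10 depth=10 groups=1 -> yes
String 4 '()(())(()()()()())()(())': depth seq [1 0 1 2 1 0 1 2 1 2 1 2 1 2 1 2 1 0 1 0 1 2 1 0]
  -> pairs=12 depth=2 groups=5 -> no

Answer: no no yes no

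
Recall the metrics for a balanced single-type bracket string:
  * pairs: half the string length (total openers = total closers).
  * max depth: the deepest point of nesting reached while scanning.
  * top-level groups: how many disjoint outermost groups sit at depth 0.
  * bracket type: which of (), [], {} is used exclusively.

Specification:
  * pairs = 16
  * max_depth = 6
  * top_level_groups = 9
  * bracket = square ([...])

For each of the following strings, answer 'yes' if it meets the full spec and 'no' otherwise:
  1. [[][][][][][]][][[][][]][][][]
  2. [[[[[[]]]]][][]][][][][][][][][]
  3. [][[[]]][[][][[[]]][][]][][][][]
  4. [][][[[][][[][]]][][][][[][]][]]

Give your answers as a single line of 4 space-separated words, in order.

String 1 '[[][][][][][]][][[][][]][][][]': depth seq [1 2 1 2 1 2 1 2 1 2 1 2 1 0 1 0 1 2 1 2 1 2 1 0 1 0 1 0 1 0]
  -> pairs=15 depth=2 groups=6 -> no
String 2 '[[[[[[]]]]][][]][][][][][][][][]': depth seq [1 2 3 4 5 6 5 4 3 2 1 2 1 2 1 0 1 0 1 0 1 0 1 0 1 0 1 0 1 0 1 0]
  -> pairs=16 depth=6 groups=9 -> yes
String 3 '[][[[]]][[][][[[]]][][]][][][][]': depth seq [1 0 1 2 3 2 1 0 1 2 1 2 1 2 3 4 3 2 1 2 1 2 1 0 1 0 1 0 1 0 1 0]
  -> pairs=16 depth=4 groups=7 -> no
String 4 '[][][[[][][[][]]][][][][[][]][]]': depth seq [1 0 1 0 1 2 3 2 3 2 3 4 3 4 3 2 1 2 1 2 1 2 1 2 3 2 3 2 1 2 1 0]
  -> pairs=16 depth=4 groups=3 -> no

Answer: no yes no no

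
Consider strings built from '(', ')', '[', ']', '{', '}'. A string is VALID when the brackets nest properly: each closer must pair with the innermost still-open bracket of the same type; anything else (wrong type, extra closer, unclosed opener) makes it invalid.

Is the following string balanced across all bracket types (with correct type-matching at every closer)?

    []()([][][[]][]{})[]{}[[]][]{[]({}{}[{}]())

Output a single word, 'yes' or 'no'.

Answer: no

Derivation:
pos 0: push '['; stack = [
pos 1: ']' matches '['; pop; stack = (empty)
pos 2: push '('; stack = (
pos 3: ')' matches '('; pop; stack = (empty)
pos 4: push '('; stack = (
pos 5: push '['; stack = ([
pos 6: ']' matches '['; pop; stack = (
pos 7: push '['; stack = ([
pos 8: ']' matches '['; pop; stack = (
pos 9: push '['; stack = ([
pos 10: push '['; stack = ([[
pos 11: ']' matches '['; pop; stack = ([
pos 12: ']' matches '['; pop; stack = (
pos 13: push '['; stack = ([
pos 14: ']' matches '['; pop; stack = (
pos 15: push '{'; stack = ({
pos 16: '}' matches '{'; pop; stack = (
pos 17: ')' matches '('; pop; stack = (empty)
pos 18: push '['; stack = [
pos 19: ']' matches '['; pop; stack = (empty)
pos 20: push '{'; stack = {
pos 21: '}' matches '{'; pop; stack = (empty)
pos 22: push '['; stack = [
pos 23: push '['; stack = [[
pos 24: ']' matches '['; pop; stack = [
pos 25: ']' matches '['; pop; stack = (empty)
pos 26: push '['; stack = [
pos 27: ']' matches '['; pop; stack = (empty)
pos 28: push '{'; stack = {
pos 29: push '['; stack = {[
pos 30: ']' matches '['; pop; stack = {
pos 31: push '('; stack = {(
pos 32: push '{'; stack = {({
pos 33: '}' matches '{'; pop; stack = {(
pos 34: push '{'; stack = {({
pos 35: '}' matches '{'; pop; stack = {(
pos 36: push '['; stack = {([
pos 37: push '{'; stack = {([{
pos 38: '}' matches '{'; pop; stack = {([
pos 39: ']' matches '['; pop; stack = {(
pos 40: push '('; stack = {((
pos 41: ')' matches '('; pop; stack = {(
pos 42: ')' matches '('; pop; stack = {
end: stack still non-empty ({) → INVALID
Verdict: unclosed openers at end: { → no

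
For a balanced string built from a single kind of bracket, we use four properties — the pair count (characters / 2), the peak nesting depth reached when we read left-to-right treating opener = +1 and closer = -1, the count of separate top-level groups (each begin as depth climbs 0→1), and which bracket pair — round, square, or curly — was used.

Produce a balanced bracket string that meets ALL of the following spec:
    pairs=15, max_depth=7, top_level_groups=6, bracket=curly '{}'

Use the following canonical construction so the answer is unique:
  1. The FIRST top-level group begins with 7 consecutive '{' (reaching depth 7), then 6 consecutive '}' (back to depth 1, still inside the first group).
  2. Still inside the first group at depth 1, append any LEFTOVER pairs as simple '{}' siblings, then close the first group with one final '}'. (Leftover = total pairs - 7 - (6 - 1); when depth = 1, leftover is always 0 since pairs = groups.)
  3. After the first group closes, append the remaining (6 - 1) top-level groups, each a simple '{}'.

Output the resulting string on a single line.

Spec: pairs=15 depth=7 groups=6
Leftover pairs = 15 - 7 - (6-1) = 3
First group: deep chain of depth 7 + 3 sibling pairs
Remaining 5 groups: simple '{}' each

Answer: {{{{{{{}}}}}}{}{}{}}{}{}{}{}{}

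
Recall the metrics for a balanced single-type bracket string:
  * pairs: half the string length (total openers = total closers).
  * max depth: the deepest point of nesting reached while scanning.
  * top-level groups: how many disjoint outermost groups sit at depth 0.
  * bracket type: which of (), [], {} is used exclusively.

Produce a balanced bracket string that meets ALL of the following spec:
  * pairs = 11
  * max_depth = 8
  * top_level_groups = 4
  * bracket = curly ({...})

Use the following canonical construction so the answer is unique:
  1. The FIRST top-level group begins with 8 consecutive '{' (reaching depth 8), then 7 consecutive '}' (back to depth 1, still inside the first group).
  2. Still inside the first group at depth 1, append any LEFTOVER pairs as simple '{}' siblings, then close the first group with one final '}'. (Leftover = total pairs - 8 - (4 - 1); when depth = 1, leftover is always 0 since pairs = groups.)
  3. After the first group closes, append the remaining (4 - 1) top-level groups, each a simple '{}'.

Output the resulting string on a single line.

Spec: pairs=11 depth=8 groups=4
Leftover pairs = 11 - 8 - (4-1) = 0
First group: deep chain of depth 8 + 0 sibling pairs
Remaining 3 groups: simple '{}' each

Answer: {{{{{{{{}}}}}}}}{}{}{}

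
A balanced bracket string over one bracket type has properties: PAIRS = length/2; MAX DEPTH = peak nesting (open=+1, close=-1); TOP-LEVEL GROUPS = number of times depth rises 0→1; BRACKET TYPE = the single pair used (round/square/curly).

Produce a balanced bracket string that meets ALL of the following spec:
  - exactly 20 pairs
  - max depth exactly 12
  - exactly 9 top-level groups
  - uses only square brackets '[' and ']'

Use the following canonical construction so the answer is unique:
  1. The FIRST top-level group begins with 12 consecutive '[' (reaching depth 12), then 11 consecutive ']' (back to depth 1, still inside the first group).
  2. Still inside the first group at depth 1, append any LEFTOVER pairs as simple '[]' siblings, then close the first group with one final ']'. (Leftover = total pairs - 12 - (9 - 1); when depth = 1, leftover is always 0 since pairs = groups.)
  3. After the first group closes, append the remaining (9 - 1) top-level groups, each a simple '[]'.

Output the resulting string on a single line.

Spec: pairs=20 depth=12 groups=9
Leftover pairs = 20 - 12 - (9-1) = 0
First group: deep chain of depth 12 + 0 sibling pairs
Remaining 8 groups: simple '[]' each

Answer: [[[[[[[[[[[[]]]]]]]]]]]][][][][][][][][]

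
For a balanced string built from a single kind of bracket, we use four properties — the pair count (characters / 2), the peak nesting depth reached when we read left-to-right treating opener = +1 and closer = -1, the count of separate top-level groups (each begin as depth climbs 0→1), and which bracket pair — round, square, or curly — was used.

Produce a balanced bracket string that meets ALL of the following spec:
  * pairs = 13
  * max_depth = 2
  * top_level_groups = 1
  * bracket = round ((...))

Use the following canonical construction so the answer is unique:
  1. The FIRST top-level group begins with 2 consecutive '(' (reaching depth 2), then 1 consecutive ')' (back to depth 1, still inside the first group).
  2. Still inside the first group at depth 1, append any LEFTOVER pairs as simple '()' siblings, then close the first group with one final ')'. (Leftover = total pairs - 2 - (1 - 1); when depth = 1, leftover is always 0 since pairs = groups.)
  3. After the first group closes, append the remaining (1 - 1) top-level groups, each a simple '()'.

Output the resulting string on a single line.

Spec: pairs=13 depth=2 groups=1
Leftover pairs = 13 - 2 - (1-1) = 11
First group: deep chain of depth 2 + 11 sibling pairs
Remaining 0 groups: simple '()' each

Answer: (()()()()()()()()()()()())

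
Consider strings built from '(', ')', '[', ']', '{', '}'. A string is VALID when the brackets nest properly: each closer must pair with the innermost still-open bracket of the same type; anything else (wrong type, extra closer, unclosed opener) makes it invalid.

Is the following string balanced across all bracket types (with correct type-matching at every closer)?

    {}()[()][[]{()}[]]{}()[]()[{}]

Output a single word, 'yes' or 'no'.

Answer: yes

Derivation:
pos 0: push '{'; stack = {
pos 1: '}' matches '{'; pop; stack = (empty)
pos 2: push '('; stack = (
pos 3: ')' matches '('; pop; stack = (empty)
pos 4: push '['; stack = [
pos 5: push '('; stack = [(
pos 6: ')' matches '('; pop; stack = [
pos 7: ']' matches '['; pop; stack = (empty)
pos 8: push '['; stack = [
pos 9: push '['; stack = [[
pos 10: ']' matches '['; pop; stack = [
pos 11: push '{'; stack = [{
pos 12: push '('; stack = [{(
pos 13: ')' matches '('; pop; stack = [{
pos 14: '}' matches '{'; pop; stack = [
pos 15: push '['; stack = [[
pos 16: ']' matches '['; pop; stack = [
pos 17: ']' matches '['; pop; stack = (empty)
pos 18: push '{'; stack = {
pos 19: '}' matches '{'; pop; stack = (empty)
pos 20: push '('; stack = (
pos 21: ')' matches '('; pop; stack = (empty)
pos 22: push '['; stack = [
pos 23: ']' matches '['; pop; stack = (empty)
pos 24: push '('; stack = (
pos 25: ')' matches '('; pop; stack = (empty)
pos 26: push '['; stack = [
pos 27: push '{'; stack = [{
pos 28: '}' matches '{'; pop; stack = [
pos 29: ']' matches '['; pop; stack = (empty)
end: stack empty → VALID
Verdict: properly nested → yes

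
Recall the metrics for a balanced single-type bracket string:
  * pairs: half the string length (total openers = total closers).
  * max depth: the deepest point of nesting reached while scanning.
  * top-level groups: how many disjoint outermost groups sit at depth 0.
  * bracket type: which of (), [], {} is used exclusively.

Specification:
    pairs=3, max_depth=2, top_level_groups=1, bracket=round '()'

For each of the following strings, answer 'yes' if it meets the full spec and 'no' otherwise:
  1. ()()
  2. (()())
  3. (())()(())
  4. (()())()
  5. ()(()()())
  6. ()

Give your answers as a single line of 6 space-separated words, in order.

Answer: no yes no no no no

Derivation:
String 1 '()()': depth seq [1 0 1 0]
  -> pairs=2 depth=1 groups=2 -> no
String 2 '(()())': depth seq [1 2 1 2 1 0]
  -> pairs=3 depth=2 groups=1 -> yes
String 3 '(())()(())': depth seq [1 2 1 0 1 0 1 2 1 0]
  -> pairs=5 depth=2 groups=3 -> no
String 4 '(()())()': depth seq [1 2 1 2 1 0 1 0]
  -> pairs=4 depth=2 groups=2 -> no
String 5 '()(()()())': depth seq [1 0 1 2 1 2 1 2 1 0]
  -> pairs=5 depth=2 groups=2 -> no
String 6 '()': depth seq [1 0]
  -> pairs=1 depth=1 groups=1 -> no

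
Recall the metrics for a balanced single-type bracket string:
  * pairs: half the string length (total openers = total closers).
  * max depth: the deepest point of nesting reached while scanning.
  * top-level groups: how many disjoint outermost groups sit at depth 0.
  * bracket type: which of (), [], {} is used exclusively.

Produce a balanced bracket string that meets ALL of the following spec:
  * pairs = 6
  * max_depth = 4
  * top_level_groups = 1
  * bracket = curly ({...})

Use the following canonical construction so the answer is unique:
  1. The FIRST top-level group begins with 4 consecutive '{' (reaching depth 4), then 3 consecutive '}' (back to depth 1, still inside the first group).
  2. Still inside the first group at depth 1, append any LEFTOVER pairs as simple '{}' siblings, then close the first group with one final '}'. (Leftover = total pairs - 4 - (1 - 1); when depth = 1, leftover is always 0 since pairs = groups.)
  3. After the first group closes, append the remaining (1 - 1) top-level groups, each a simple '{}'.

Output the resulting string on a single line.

Spec: pairs=6 depth=4 groups=1
Leftover pairs = 6 - 4 - (1-1) = 2
First group: deep chain of depth 4 + 2 sibling pairs
Remaining 0 groups: simple '{}' each

Answer: {{{{}}}{}{}}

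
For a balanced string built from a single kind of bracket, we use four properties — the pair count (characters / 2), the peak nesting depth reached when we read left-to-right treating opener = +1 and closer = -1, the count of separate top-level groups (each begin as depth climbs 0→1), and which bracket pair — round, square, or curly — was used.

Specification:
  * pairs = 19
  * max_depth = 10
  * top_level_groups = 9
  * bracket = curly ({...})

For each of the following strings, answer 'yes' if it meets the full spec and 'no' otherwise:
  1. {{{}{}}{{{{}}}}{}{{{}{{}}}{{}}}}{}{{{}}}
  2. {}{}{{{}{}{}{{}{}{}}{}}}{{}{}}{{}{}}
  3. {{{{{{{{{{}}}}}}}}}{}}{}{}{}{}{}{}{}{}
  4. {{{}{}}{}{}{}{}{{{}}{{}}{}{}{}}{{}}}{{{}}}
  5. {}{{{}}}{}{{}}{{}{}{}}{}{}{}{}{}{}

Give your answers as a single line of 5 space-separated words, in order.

Answer: no no yes no no

Derivation:
String 1 '{{{}{}}{{{{}}}}{}{{{}{{}}}{{}}}}{}{{{}}}': depth seq [1 2 3 2 3 2 1 2 3 4 5 4 3 2 1 2 1 2 3 4 3 4 5 4 3 2 3 4 3 2 1 0 1 0 1 2 3 2 1 0]
  -> pairs=20 depth=5 groups=3 -> no
String 2 '{}{}{{{}{}{}{{}{}{}}{}}}{{}{}}{{}{}}': depth seq [1 0 1 0 1 2 3 2 3 2 3 2 3 4 3 4 3 4 3 2 3 2 1 0 1 2 1 2 1 0 1 2 1 2 1 0]
  -> pairs=18 depth=4 groups=5 -> no
String 3 '{{{{{{{{{{}}}}}}}}}{}}{}{}{}{}{}{}{}{}': depth seq [1 2 3 4 5 6 7 8 9 10 9 8 7 6 5 4 3 2 1 2 1 0 1 0 1 0 1 0 1 0 1 0 1 0 1 0 1 0]
  -> pairs=19 depth=10 groups=9 -> yes
String 4 '{{{}{}}{}{}{}{}{{{}}{{}}{}{}{}}{{}}}{{{}}}': depth seq [1 2 3 2 3 2 1 2 1 2 1 2 1 2 1 2 3 4 3 2 3 4 3 2 3 2 3 2 3 2 1 2 3 2 1 0 1 2 3 2 1 0]
  -> pairs=21 depth=4 groups=2 -> no
String 5 '{}{{{}}}{}{{}}{{}{}{}}{}{}{}{}{}{}': depth seq [1 0 1 2 3 2 1 0 1 0 1 2 1 0 1 2 1 2 1 2 1 0 1 0 1 0 1 0 1 0 1 0 1 0]
  -> pairs=17 depth=3 groups=11 -> no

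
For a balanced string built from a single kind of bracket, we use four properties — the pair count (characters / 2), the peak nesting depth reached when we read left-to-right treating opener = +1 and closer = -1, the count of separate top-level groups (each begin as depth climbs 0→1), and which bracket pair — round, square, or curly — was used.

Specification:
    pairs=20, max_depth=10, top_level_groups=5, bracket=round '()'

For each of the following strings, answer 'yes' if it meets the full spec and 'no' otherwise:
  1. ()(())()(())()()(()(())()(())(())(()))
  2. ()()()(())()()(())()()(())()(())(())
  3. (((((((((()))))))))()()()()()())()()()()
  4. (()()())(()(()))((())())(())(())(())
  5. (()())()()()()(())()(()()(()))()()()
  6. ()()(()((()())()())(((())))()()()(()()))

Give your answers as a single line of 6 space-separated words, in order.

Answer: no no yes no no no

Derivation:
String 1 '()(())()(())()()(()(())()(())(())(()))': depth seq [1 0 1 2 1 0 1 0 1 2 1 0 1 0 1 0 1 2 1 2 3 2 1 2 1 2 3 2 1 2 3 2 1 2 3 2 1 0]
  -> pairs=19 depth=3 groups=7 -> no
String 2 '()()()(())()()(())()()(())()(())(())': depth seq [1 0 1 0 1 0 1 2 1 0 1 0 1 0 1 2 1 0 1 0 1 0 1 2 1 0 1 0 1 2 1 0 1 2 1 0]
  -> pairs=18 depth=2 groups=13 -> no
String 3 '(((((((((()))))))))()()()()()())()()()()': depth seq [1 2 3 4 5 6 7 8 9 10 9 8 7 6 5 4 3 2 1 2 1 2 1 2 1 2 1 2 1 2 1 0 1 0 1 0 1 0 1 0]
  -> pairs=20 depth=10 groups=5 -> yes
String 4 '(()()())(()(()))((())())(())(())(())': depth seq [1 2 1 2 1 2 1 0 1 2 1 2 3 2 1 0 1 2 3 2 1 2 1 0 1 2 1 0 1 2 1 0 1 2 1 0]
  -> pairs=18 depth=3 groups=6 -> no
String 5 '(()())()()()()(())()(()()(()))()()()': depth seq [1 2 1 2 1 0 1 0 1 0 1 0 1 0 1 2 1 0 1 0 1 2 1 2 1 2 3 2 1 0 1 0 1 0 1 0]
  -> pairs=18 depth=3 groups=11 -> no
String 6 '()()(()((()())()())(((())))()()()(()()))': depth seq [1 0 1 0 1 2 1 2 3 4 3 4 3 2 3 2 3 2 1 2 3 4 5 4 3 2 1 2 1 2 1 2 1 2 3 2 3 2 1 0]
  -> pairs=20 depth=5 groups=3 -> no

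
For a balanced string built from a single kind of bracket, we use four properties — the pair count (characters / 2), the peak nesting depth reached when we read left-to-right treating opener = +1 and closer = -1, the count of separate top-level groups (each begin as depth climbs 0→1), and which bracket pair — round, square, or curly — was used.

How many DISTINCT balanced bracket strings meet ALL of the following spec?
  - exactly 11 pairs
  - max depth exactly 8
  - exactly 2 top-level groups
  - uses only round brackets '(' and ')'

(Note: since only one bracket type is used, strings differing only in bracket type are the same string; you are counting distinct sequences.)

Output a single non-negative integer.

Spec: pairs=11 depth=8 groups=2
Count(depth <= 8) = 16762
Count(depth <= 7) = 16528
Count(depth == 8) = 16762 - 16528 = 234

Answer: 234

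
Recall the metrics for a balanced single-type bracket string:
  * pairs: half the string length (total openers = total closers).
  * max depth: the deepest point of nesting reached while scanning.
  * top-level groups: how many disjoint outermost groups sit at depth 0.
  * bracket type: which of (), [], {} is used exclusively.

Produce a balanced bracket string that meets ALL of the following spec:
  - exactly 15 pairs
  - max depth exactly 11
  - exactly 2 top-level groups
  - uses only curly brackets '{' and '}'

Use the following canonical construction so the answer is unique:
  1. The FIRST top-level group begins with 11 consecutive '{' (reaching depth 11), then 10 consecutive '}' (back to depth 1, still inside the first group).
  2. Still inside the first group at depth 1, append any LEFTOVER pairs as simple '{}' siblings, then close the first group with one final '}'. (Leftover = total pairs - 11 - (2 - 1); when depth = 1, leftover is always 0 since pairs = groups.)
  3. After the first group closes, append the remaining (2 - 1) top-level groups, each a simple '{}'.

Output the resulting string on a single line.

Answer: {{{{{{{{{{{}}}}}}}}}}{}{}{}}{}

Derivation:
Spec: pairs=15 depth=11 groups=2
Leftover pairs = 15 - 11 - (2-1) = 3
First group: deep chain of depth 11 + 3 sibling pairs
Remaining 1 groups: simple '{}' each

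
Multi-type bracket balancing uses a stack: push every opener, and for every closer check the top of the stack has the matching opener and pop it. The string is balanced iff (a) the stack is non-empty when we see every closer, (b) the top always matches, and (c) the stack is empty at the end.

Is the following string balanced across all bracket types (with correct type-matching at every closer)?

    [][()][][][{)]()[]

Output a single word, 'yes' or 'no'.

pos 0: push '['; stack = [
pos 1: ']' matches '['; pop; stack = (empty)
pos 2: push '['; stack = [
pos 3: push '('; stack = [(
pos 4: ')' matches '('; pop; stack = [
pos 5: ']' matches '['; pop; stack = (empty)
pos 6: push '['; stack = [
pos 7: ']' matches '['; pop; stack = (empty)
pos 8: push '['; stack = [
pos 9: ']' matches '['; pop; stack = (empty)
pos 10: push '['; stack = [
pos 11: push '{'; stack = [{
pos 12: saw closer ')' but top of stack is '{' (expected '}') → INVALID
Verdict: type mismatch at position 12: ')' closes '{' → no

Answer: no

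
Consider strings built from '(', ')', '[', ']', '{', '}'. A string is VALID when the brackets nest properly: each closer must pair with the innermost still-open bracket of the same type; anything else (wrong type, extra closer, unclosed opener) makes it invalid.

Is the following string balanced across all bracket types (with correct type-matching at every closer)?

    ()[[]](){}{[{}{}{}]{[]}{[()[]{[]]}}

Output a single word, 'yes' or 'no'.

Answer: no

Derivation:
pos 0: push '('; stack = (
pos 1: ')' matches '('; pop; stack = (empty)
pos 2: push '['; stack = [
pos 3: push '['; stack = [[
pos 4: ']' matches '['; pop; stack = [
pos 5: ']' matches '['; pop; stack = (empty)
pos 6: push '('; stack = (
pos 7: ')' matches '('; pop; stack = (empty)
pos 8: push '{'; stack = {
pos 9: '}' matches '{'; pop; stack = (empty)
pos 10: push '{'; stack = {
pos 11: push '['; stack = {[
pos 12: push '{'; stack = {[{
pos 13: '}' matches '{'; pop; stack = {[
pos 14: push '{'; stack = {[{
pos 15: '}' matches '{'; pop; stack = {[
pos 16: push '{'; stack = {[{
pos 17: '}' matches '{'; pop; stack = {[
pos 18: ']' matches '['; pop; stack = {
pos 19: push '{'; stack = {{
pos 20: push '['; stack = {{[
pos 21: ']' matches '['; pop; stack = {{
pos 22: '}' matches '{'; pop; stack = {
pos 23: push '{'; stack = {{
pos 24: push '['; stack = {{[
pos 25: push '('; stack = {{[(
pos 26: ')' matches '('; pop; stack = {{[
pos 27: push '['; stack = {{[[
pos 28: ']' matches '['; pop; stack = {{[
pos 29: push '{'; stack = {{[{
pos 30: push '['; stack = {{[{[
pos 31: ']' matches '['; pop; stack = {{[{
pos 32: saw closer ']' but top of stack is '{' (expected '}') → INVALID
Verdict: type mismatch at position 32: ']' closes '{' → no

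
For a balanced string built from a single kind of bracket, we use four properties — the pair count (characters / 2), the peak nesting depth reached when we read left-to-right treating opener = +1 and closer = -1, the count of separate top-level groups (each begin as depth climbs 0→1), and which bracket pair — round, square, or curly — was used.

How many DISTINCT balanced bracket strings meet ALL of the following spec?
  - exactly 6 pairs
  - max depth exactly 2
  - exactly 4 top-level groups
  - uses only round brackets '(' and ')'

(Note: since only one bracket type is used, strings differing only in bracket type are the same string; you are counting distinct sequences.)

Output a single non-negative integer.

Answer: 10

Derivation:
Spec: pairs=6 depth=2 groups=4
Count(depth <= 2) = 10
Count(depth <= 1) = 0
Count(depth == 2) = 10 - 0 = 10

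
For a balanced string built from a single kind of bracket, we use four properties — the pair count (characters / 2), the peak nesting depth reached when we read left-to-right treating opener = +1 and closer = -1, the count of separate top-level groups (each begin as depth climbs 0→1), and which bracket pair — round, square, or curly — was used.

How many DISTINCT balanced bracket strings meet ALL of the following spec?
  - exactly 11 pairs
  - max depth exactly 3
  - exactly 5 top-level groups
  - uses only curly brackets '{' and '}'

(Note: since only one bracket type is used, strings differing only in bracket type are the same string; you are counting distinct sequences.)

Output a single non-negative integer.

Answer: 1760

Derivation:
Spec: pairs=11 depth=3 groups=5
Count(depth <= 3) = 1970
Count(depth <= 2) = 210
Count(depth == 3) = 1970 - 210 = 1760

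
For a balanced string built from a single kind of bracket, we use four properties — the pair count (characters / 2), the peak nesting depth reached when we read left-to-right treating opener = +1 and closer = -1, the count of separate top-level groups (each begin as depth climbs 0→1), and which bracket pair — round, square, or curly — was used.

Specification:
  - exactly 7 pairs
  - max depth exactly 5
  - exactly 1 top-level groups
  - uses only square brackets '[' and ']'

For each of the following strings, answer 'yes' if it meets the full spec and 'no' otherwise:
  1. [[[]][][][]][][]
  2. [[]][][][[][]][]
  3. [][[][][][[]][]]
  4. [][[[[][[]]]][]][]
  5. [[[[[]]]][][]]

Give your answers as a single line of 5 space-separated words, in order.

String 1 '[[[]][][][]][][]': depth seq [1 2 3 2 1 2 1 2 1 2 1 0 1 0 1 0]
  -> pairs=8 depth=3 groups=3 -> no
String 2 '[[]][][][[][]][]': depth seq [1 2 1 0 1 0 1 0 1 2 1 2 1 0 1 0]
  -> pairs=8 depth=2 groups=5 -> no
String 3 '[][[][][][[]][]]': depth seq [1 0 1 2 1 2 1 2 1 2 3 2 1 2 1 0]
  -> pairs=8 depth=3 groups=2 -> no
String 4 '[][[[[][[]]]][]][]': depth seq [1 0 1 2 3 4 3 4 5 4 3 2 1 2 1 0 1 0]
  -> pairs=9 depth=5 groups=3 -> no
String 5 '[[[[[]]]][][]]': depth seq [1 2 3 4 5 4 3 2 1 2 1 2 1 0]
  -> pairs=7 depth=5 groups=1 -> yes

Answer: no no no no yes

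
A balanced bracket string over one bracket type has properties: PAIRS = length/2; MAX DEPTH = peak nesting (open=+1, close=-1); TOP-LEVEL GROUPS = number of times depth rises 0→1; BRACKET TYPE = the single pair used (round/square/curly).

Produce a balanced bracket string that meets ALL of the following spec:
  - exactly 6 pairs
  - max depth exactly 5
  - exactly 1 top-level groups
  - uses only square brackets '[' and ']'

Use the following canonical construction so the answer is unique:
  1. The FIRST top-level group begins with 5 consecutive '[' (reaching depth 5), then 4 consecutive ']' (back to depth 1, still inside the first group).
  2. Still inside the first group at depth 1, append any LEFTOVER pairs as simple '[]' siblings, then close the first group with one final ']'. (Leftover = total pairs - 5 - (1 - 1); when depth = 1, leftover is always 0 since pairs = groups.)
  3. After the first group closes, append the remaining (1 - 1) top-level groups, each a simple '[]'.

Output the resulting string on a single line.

Spec: pairs=6 depth=5 groups=1
Leftover pairs = 6 - 5 - (1-1) = 1
First group: deep chain of depth 5 + 1 sibling pairs
Remaining 0 groups: simple '[]' each

Answer: [[[[[]]]][]]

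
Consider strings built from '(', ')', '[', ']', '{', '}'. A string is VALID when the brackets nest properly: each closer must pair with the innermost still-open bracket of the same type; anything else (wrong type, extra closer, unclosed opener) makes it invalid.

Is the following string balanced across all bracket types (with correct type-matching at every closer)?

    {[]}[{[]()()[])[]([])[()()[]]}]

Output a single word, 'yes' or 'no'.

Answer: no

Derivation:
pos 0: push '{'; stack = {
pos 1: push '['; stack = {[
pos 2: ']' matches '['; pop; stack = {
pos 3: '}' matches '{'; pop; stack = (empty)
pos 4: push '['; stack = [
pos 5: push '{'; stack = [{
pos 6: push '['; stack = [{[
pos 7: ']' matches '['; pop; stack = [{
pos 8: push '('; stack = [{(
pos 9: ')' matches '('; pop; stack = [{
pos 10: push '('; stack = [{(
pos 11: ')' matches '('; pop; stack = [{
pos 12: push '['; stack = [{[
pos 13: ']' matches '['; pop; stack = [{
pos 14: saw closer ')' but top of stack is '{' (expected '}') → INVALID
Verdict: type mismatch at position 14: ')' closes '{' → no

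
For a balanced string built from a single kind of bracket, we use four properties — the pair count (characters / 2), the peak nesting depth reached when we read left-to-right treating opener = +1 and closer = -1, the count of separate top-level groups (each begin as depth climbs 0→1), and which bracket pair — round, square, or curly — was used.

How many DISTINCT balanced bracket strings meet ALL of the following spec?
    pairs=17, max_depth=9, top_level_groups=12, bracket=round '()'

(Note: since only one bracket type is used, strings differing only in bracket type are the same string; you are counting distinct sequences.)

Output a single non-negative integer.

Spec: pairs=17 depth=9 groups=12
Count(depth <= 9) = 14364
Count(depth <= 8) = 14364
Count(depth == 9) = 14364 - 14364 = 0

Answer: 0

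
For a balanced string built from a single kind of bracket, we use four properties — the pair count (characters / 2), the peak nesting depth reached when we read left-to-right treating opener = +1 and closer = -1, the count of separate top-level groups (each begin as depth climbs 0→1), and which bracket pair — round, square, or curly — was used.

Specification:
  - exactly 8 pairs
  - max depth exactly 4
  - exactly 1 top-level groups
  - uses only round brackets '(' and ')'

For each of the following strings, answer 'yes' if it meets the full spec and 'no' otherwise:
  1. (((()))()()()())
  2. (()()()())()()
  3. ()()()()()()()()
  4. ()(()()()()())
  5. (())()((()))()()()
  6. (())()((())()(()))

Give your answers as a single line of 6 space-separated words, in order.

Answer: yes no no no no no

Derivation:
String 1 '(((()))()()()())': depth seq [1 2 3 4 3 2 1 2 1 2 1 2 1 2 1 0]
  -> pairs=8 depth=4 groups=1 -> yes
String 2 '(()()()())()()': depth seq [1 2 1 2 1 2 1 2 1 0 1 0 1 0]
  -> pairs=7 depth=2 groups=3 -> no
String 3 '()()()()()()()()': depth seq [1 0 1 0 1 0 1 0 1 0 1 0 1 0 1 0]
  -> pairs=8 depth=1 groups=8 -> no
String 4 '()(()()()()())': depth seq [1 0 1 2 1 2 1 2 1 2 1 2 1 0]
  -> pairs=7 depth=2 groups=2 -> no
String 5 '(())()((()))()()()': depth seq [1 2 1 0 1 0 1 2 3 2 1 0 1 0 1 0 1 0]
  -> pairs=9 depth=3 groups=6 -> no
String 6 '(())()((())()(()))': depth seq [1 2 1 0 1 0 1 2 3 2 1 2 1 2 3 2 1 0]
  -> pairs=9 depth=3 groups=3 -> no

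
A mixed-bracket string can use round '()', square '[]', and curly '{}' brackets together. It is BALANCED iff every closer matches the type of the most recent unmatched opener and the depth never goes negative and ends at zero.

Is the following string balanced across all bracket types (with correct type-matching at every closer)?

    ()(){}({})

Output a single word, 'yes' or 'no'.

pos 0: push '('; stack = (
pos 1: ')' matches '('; pop; stack = (empty)
pos 2: push '('; stack = (
pos 3: ')' matches '('; pop; stack = (empty)
pos 4: push '{'; stack = {
pos 5: '}' matches '{'; pop; stack = (empty)
pos 6: push '('; stack = (
pos 7: push '{'; stack = ({
pos 8: '}' matches '{'; pop; stack = (
pos 9: ')' matches '('; pop; stack = (empty)
end: stack empty → VALID
Verdict: properly nested → yes

Answer: yes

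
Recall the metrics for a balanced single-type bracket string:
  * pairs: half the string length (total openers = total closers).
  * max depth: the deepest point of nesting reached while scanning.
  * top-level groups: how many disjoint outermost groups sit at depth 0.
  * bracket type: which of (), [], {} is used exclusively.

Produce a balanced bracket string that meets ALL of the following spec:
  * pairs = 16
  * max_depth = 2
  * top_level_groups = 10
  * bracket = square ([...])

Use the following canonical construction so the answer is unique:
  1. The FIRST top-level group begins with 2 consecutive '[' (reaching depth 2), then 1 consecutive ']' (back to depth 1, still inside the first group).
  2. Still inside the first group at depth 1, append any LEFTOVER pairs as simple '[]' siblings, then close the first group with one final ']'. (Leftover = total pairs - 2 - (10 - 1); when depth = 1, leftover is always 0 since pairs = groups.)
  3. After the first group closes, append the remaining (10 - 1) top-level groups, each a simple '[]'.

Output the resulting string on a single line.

Spec: pairs=16 depth=2 groups=10
Leftover pairs = 16 - 2 - (10-1) = 5
First group: deep chain of depth 2 + 5 sibling pairs
Remaining 9 groups: simple '[]' each

Answer: [[][][][][][]][][][][][][][][][]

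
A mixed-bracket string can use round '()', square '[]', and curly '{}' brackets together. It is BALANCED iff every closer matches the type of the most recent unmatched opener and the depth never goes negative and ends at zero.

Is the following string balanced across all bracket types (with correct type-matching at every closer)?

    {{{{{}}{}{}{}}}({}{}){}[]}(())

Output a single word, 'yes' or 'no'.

pos 0: push '{'; stack = {
pos 1: push '{'; stack = {{
pos 2: push '{'; stack = {{{
pos 3: push '{'; stack = {{{{
pos 4: push '{'; stack = {{{{{
pos 5: '}' matches '{'; pop; stack = {{{{
pos 6: '}' matches '{'; pop; stack = {{{
pos 7: push '{'; stack = {{{{
pos 8: '}' matches '{'; pop; stack = {{{
pos 9: push '{'; stack = {{{{
pos 10: '}' matches '{'; pop; stack = {{{
pos 11: push '{'; stack = {{{{
pos 12: '}' matches '{'; pop; stack = {{{
pos 13: '}' matches '{'; pop; stack = {{
pos 14: '}' matches '{'; pop; stack = {
pos 15: push '('; stack = {(
pos 16: push '{'; stack = {({
pos 17: '}' matches '{'; pop; stack = {(
pos 18: push '{'; stack = {({
pos 19: '}' matches '{'; pop; stack = {(
pos 20: ')' matches '('; pop; stack = {
pos 21: push '{'; stack = {{
pos 22: '}' matches '{'; pop; stack = {
pos 23: push '['; stack = {[
pos 24: ']' matches '['; pop; stack = {
pos 25: '}' matches '{'; pop; stack = (empty)
pos 26: push '('; stack = (
pos 27: push '('; stack = ((
pos 28: ')' matches '('; pop; stack = (
pos 29: ')' matches '('; pop; stack = (empty)
end: stack empty → VALID
Verdict: properly nested → yes

Answer: yes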